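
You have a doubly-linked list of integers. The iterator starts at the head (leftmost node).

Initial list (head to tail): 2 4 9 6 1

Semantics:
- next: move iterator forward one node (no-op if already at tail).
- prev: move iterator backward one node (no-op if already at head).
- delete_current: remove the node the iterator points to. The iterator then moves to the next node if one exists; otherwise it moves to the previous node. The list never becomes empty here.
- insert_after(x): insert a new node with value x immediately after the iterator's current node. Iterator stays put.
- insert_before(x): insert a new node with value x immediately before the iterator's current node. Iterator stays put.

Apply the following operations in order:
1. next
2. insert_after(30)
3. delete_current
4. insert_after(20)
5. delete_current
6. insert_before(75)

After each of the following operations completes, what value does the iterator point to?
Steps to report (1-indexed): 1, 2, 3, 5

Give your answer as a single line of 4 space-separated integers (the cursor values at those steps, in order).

Answer: 4 4 30 20

Derivation:
After 1 (next): list=[2, 4, 9, 6, 1] cursor@4
After 2 (insert_after(30)): list=[2, 4, 30, 9, 6, 1] cursor@4
After 3 (delete_current): list=[2, 30, 9, 6, 1] cursor@30
After 4 (insert_after(20)): list=[2, 30, 20, 9, 6, 1] cursor@30
After 5 (delete_current): list=[2, 20, 9, 6, 1] cursor@20
After 6 (insert_before(75)): list=[2, 75, 20, 9, 6, 1] cursor@20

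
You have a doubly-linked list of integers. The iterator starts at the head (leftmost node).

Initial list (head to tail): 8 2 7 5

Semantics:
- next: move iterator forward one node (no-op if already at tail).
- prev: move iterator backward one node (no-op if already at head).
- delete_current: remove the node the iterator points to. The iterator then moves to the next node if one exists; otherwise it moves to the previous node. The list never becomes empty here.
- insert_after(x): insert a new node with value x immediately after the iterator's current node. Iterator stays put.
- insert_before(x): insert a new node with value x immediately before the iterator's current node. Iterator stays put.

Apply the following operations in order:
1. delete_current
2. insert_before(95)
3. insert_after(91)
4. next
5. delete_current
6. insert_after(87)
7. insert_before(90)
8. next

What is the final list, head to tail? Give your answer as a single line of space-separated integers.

After 1 (delete_current): list=[2, 7, 5] cursor@2
After 2 (insert_before(95)): list=[95, 2, 7, 5] cursor@2
After 3 (insert_after(91)): list=[95, 2, 91, 7, 5] cursor@2
After 4 (next): list=[95, 2, 91, 7, 5] cursor@91
After 5 (delete_current): list=[95, 2, 7, 5] cursor@7
After 6 (insert_after(87)): list=[95, 2, 7, 87, 5] cursor@7
After 7 (insert_before(90)): list=[95, 2, 90, 7, 87, 5] cursor@7
After 8 (next): list=[95, 2, 90, 7, 87, 5] cursor@87

Answer: 95 2 90 7 87 5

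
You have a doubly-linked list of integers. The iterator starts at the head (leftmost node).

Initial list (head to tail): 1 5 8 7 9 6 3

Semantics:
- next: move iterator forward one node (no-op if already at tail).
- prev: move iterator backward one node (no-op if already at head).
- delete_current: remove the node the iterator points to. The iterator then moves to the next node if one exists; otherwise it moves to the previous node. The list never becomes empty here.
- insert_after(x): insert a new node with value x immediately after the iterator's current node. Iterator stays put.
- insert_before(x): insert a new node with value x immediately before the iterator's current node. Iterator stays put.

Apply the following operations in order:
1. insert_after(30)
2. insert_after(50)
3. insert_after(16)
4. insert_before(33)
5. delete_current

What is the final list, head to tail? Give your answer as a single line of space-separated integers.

Answer: 33 16 50 30 5 8 7 9 6 3

Derivation:
After 1 (insert_after(30)): list=[1, 30, 5, 8, 7, 9, 6, 3] cursor@1
After 2 (insert_after(50)): list=[1, 50, 30, 5, 8, 7, 9, 6, 3] cursor@1
After 3 (insert_after(16)): list=[1, 16, 50, 30, 5, 8, 7, 9, 6, 3] cursor@1
After 4 (insert_before(33)): list=[33, 1, 16, 50, 30, 5, 8, 7, 9, 6, 3] cursor@1
After 5 (delete_current): list=[33, 16, 50, 30, 5, 8, 7, 9, 6, 3] cursor@16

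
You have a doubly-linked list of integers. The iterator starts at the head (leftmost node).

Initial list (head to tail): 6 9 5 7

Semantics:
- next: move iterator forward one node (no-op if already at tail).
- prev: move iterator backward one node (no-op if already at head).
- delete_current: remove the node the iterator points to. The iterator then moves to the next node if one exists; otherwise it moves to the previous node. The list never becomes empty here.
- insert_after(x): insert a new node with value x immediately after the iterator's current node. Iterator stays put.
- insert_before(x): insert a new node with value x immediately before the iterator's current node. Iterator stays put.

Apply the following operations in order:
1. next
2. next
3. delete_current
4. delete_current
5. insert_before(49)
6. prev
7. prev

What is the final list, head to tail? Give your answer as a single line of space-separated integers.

Answer: 6 49 9

Derivation:
After 1 (next): list=[6, 9, 5, 7] cursor@9
After 2 (next): list=[6, 9, 5, 7] cursor@5
After 3 (delete_current): list=[6, 9, 7] cursor@7
After 4 (delete_current): list=[6, 9] cursor@9
After 5 (insert_before(49)): list=[6, 49, 9] cursor@9
After 6 (prev): list=[6, 49, 9] cursor@49
After 7 (prev): list=[6, 49, 9] cursor@6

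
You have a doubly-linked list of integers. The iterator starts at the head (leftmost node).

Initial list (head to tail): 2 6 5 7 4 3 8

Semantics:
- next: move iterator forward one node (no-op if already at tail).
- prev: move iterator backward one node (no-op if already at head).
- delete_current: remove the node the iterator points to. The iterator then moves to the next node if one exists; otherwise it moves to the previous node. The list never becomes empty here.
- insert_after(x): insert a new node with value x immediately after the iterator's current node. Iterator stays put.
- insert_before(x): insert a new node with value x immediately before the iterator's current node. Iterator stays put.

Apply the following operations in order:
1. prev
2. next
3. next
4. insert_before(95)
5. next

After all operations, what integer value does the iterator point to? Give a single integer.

Answer: 7

Derivation:
After 1 (prev): list=[2, 6, 5, 7, 4, 3, 8] cursor@2
After 2 (next): list=[2, 6, 5, 7, 4, 3, 8] cursor@6
After 3 (next): list=[2, 6, 5, 7, 4, 3, 8] cursor@5
After 4 (insert_before(95)): list=[2, 6, 95, 5, 7, 4, 3, 8] cursor@5
After 5 (next): list=[2, 6, 95, 5, 7, 4, 3, 8] cursor@7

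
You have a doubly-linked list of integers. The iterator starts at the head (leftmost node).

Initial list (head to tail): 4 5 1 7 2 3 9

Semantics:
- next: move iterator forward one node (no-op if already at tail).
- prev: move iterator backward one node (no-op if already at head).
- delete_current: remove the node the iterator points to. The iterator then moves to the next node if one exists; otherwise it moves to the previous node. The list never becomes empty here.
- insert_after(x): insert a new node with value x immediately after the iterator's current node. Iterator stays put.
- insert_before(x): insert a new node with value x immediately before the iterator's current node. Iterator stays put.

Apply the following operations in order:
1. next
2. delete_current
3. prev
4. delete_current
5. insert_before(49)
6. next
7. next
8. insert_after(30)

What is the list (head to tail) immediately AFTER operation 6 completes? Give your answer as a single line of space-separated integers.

Answer: 49 1 7 2 3 9

Derivation:
After 1 (next): list=[4, 5, 1, 7, 2, 3, 9] cursor@5
After 2 (delete_current): list=[4, 1, 7, 2, 3, 9] cursor@1
After 3 (prev): list=[4, 1, 7, 2, 3, 9] cursor@4
After 4 (delete_current): list=[1, 7, 2, 3, 9] cursor@1
After 5 (insert_before(49)): list=[49, 1, 7, 2, 3, 9] cursor@1
After 6 (next): list=[49, 1, 7, 2, 3, 9] cursor@7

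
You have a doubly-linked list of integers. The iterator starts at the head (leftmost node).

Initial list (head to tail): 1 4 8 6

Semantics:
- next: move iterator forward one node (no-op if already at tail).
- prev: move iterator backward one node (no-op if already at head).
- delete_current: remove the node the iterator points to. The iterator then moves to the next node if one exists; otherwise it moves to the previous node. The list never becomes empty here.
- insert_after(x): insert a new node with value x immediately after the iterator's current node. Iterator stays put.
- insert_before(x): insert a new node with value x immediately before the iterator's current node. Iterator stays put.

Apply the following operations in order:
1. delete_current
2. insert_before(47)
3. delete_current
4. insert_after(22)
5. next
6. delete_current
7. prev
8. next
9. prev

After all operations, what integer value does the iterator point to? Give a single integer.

Answer: 8

Derivation:
After 1 (delete_current): list=[4, 8, 6] cursor@4
After 2 (insert_before(47)): list=[47, 4, 8, 6] cursor@4
After 3 (delete_current): list=[47, 8, 6] cursor@8
After 4 (insert_after(22)): list=[47, 8, 22, 6] cursor@8
After 5 (next): list=[47, 8, 22, 6] cursor@22
After 6 (delete_current): list=[47, 8, 6] cursor@6
After 7 (prev): list=[47, 8, 6] cursor@8
After 8 (next): list=[47, 8, 6] cursor@6
After 9 (prev): list=[47, 8, 6] cursor@8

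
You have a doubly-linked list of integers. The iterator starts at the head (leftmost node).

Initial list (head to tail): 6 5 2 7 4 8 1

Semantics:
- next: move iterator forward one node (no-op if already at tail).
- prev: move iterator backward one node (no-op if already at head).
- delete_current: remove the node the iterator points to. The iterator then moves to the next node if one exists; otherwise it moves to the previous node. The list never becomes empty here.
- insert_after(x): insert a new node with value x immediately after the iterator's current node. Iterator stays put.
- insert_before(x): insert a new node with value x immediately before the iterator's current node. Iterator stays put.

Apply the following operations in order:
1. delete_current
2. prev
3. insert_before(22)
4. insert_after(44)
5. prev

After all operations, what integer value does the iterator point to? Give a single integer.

After 1 (delete_current): list=[5, 2, 7, 4, 8, 1] cursor@5
After 2 (prev): list=[5, 2, 7, 4, 8, 1] cursor@5
After 3 (insert_before(22)): list=[22, 5, 2, 7, 4, 8, 1] cursor@5
After 4 (insert_after(44)): list=[22, 5, 44, 2, 7, 4, 8, 1] cursor@5
After 5 (prev): list=[22, 5, 44, 2, 7, 4, 8, 1] cursor@22

Answer: 22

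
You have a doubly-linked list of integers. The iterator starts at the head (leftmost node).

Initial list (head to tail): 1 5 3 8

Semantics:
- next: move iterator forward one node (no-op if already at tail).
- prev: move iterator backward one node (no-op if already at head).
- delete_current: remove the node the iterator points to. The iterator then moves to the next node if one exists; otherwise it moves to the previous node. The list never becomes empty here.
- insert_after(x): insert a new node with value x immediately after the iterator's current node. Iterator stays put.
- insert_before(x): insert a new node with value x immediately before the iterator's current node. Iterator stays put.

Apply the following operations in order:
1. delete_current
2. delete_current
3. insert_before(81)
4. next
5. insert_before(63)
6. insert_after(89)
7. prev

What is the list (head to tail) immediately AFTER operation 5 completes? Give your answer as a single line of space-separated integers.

After 1 (delete_current): list=[5, 3, 8] cursor@5
After 2 (delete_current): list=[3, 8] cursor@3
After 3 (insert_before(81)): list=[81, 3, 8] cursor@3
After 4 (next): list=[81, 3, 8] cursor@8
After 5 (insert_before(63)): list=[81, 3, 63, 8] cursor@8

Answer: 81 3 63 8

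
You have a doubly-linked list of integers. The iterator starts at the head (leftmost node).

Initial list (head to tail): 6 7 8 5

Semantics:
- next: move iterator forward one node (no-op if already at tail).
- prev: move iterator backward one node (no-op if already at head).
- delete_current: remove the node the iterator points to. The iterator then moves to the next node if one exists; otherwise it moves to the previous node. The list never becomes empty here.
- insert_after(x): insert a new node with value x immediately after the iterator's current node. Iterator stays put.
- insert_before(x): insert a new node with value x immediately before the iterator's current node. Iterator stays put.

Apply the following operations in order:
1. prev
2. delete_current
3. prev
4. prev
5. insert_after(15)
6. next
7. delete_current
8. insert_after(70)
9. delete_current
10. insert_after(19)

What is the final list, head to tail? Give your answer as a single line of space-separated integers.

After 1 (prev): list=[6, 7, 8, 5] cursor@6
After 2 (delete_current): list=[7, 8, 5] cursor@7
After 3 (prev): list=[7, 8, 5] cursor@7
After 4 (prev): list=[7, 8, 5] cursor@7
After 5 (insert_after(15)): list=[7, 15, 8, 5] cursor@7
After 6 (next): list=[7, 15, 8, 5] cursor@15
After 7 (delete_current): list=[7, 8, 5] cursor@8
After 8 (insert_after(70)): list=[7, 8, 70, 5] cursor@8
After 9 (delete_current): list=[7, 70, 5] cursor@70
After 10 (insert_after(19)): list=[7, 70, 19, 5] cursor@70

Answer: 7 70 19 5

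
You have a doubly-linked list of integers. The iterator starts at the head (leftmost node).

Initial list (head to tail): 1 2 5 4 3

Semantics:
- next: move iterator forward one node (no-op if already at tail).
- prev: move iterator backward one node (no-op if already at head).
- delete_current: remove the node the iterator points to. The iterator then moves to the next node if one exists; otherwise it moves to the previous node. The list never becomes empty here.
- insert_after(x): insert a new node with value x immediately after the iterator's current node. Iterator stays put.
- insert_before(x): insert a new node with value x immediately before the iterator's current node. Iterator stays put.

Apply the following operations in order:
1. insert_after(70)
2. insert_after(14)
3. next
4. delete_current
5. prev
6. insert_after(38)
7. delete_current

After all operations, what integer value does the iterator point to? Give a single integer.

Answer: 38

Derivation:
After 1 (insert_after(70)): list=[1, 70, 2, 5, 4, 3] cursor@1
After 2 (insert_after(14)): list=[1, 14, 70, 2, 5, 4, 3] cursor@1
After 3 (next): list=[1, 14, 70, 2, 5, 4, 3] cursor@14
After 4 (delete_current): list=[1, 70, 2, 5, 4, 3] cursor@70
After 5 (prev): list=[1, 70, 2, 5, 4, 3] cursor@1
After 6 (insert_after(38)): list=[1, 38, 70, 2, 5, 4, 3] cursor@1
After 7 (delete_current): list=[38, 70, 2, 5, 4, 3] cursor@38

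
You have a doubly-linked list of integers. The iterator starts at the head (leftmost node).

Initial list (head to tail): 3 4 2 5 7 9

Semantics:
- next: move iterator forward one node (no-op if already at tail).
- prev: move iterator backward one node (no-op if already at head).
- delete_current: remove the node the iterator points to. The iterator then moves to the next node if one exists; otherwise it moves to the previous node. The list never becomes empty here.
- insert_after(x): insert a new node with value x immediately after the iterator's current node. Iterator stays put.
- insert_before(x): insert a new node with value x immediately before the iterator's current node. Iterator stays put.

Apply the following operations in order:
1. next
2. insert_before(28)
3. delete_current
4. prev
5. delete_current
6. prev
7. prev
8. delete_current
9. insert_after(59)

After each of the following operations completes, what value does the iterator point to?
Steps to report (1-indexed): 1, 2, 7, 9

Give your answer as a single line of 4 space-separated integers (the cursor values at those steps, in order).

Answer: 4 4 3 2

Derivation:
After 1 (next): list=[3, 4, 2, 5, 7, 9] cursor@4
After 2 (insert_before(28)): list=[3, 28, 4, 2, 5, 7, 9] cursor@4
After 3 (delete_current): list=[3, 28, 2, 5, 7, 9] cursor@2
After 4 (prev): list=[3, 28, 2, 5, 7, 9] cursor@28
After 5 (delete_current): list=[3, 2, 5, 7, 9] cursor@2
After 6 (prev): list=[3, 2, 5, 7, 9] cursor@3
After 7 (prev): list=[3, 2, 5, 7, 9] cursor@3
After 8 (delete_current): list=[2, 5, 7, 9] cursor@2
After 9 (insert_after(59)): list=[2, 59, 5, 7, 9] cursor@2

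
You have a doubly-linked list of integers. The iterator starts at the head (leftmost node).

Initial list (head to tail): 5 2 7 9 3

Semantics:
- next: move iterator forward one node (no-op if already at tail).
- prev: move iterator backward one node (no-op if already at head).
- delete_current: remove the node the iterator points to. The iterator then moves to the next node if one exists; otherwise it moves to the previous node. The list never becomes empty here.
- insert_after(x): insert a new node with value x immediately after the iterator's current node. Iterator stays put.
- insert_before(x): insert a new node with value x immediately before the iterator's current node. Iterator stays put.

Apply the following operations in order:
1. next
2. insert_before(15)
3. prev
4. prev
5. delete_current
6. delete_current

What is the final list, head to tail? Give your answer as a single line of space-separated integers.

Answer: 2 7 9 3

Derivation:
After 1 (next): list=[5, 2, 7, 9, 3] cursor@2
After 2 (insert_before(15)): list=[5, 15, 2, 7, 9, 3] cursor@2
After 3 (prev): list=[5, 15, 2, 7, 9, 3] cursor@15
After 4 (prev): list=[5, 15, 2, 7, 9, 3] cursor@5
After 5 (delete_current): list=[15, 2, 7, 9, 3] cursor@15
After 6 (delete_current): list=[2, 7, 9, 3] cursor@2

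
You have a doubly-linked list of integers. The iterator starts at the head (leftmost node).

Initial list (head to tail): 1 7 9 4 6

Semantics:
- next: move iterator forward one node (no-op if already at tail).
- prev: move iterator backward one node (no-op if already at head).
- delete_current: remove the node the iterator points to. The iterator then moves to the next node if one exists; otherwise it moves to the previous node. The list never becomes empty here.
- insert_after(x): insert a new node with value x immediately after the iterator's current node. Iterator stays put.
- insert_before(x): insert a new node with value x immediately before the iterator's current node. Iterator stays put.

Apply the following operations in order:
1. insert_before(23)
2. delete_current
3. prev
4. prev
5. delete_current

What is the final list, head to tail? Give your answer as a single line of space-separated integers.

After 1 (insert_before(23)): list=[23, 1, 7, 9, 4, 6] cursor@1
After 2 (delete_current): list=[23, 7, 9, 4, 6] cursor@7
After 3 (prev): list=[23, 7, 9, 4, 6] cursor@23
After 4 (prev): list=[23, 7, 9, 4, 6] cursor@23
After 5 (delete_current): list=[7, 9, 4, 6] cursor@7

Answer: 7 9 4 6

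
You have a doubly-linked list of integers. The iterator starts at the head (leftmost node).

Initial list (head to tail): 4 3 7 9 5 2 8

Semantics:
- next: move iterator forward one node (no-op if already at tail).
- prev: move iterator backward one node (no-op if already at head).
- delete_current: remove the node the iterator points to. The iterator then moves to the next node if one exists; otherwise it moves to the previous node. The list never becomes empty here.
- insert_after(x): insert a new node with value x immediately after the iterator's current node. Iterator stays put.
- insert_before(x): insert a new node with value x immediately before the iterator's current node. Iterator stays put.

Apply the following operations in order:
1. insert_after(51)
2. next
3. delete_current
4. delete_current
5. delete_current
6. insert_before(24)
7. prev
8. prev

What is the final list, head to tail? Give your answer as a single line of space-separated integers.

After 1 (insert_after(51)): list=[4, 51, 3, 7, 9, 5, 2, 8] cursor@4
After 2 (next): list=[4, 51, 3, 7, 9, 5, 2, 8] cursor@51
After 3 (delete_current): list=[4, 3, 7, 9, 5, 2, 8] cursor@3
After 4 (delete_current): list=[4, 7, 9, 5, 2, 8] cursor@7
After 5 (delete_current): list=[4, 9, 5, 2, 8] cursor@9
After 6 (insert_before(24)): list=[4, 24, 9, 5, 2, 8] cursor@9
After 7 (prev): list=[4, 24, 9, 5, 2, 8] cursor@24
After 8 (prev): list=[4, 24, 9, 5, 2, 8] cursor@4

Answer: 4 24 9 5 2 8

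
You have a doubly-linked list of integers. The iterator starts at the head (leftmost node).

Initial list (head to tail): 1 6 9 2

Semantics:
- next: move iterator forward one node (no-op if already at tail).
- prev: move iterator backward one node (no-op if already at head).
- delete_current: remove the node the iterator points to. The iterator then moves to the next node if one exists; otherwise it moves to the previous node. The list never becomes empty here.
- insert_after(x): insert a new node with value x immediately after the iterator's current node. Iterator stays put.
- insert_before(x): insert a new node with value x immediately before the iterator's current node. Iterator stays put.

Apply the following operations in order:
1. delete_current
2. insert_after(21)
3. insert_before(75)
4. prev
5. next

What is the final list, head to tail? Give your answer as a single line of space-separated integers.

Answer: 75 6 21 9 2

Derivation:
After 1 (delete_current): list=[6, 9, 2] cursor@6
After 2 (insert_after(21)): list=[6, 21, 9, 2] cursor@6
After 3 (insert_before(75)): list=[75, 6, 21, 9, 2] cursor@6
After 4 (prev): list=[75, 6, 21, 9, 2] cursor@75
After 5 (next): list=[75, 6, 21, 9, 2] cursor@6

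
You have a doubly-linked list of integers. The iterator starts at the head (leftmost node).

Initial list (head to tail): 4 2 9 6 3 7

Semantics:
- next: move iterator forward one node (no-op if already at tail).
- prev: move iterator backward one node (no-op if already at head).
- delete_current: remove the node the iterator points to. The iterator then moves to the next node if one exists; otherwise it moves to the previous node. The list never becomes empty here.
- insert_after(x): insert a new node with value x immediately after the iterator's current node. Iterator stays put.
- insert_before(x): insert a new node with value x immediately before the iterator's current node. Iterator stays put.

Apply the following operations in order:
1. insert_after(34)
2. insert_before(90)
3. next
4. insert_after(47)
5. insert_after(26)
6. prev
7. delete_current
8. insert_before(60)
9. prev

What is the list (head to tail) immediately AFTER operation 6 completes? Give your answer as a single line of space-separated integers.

After 1 (insert_after(34)): list=[4, 34, 2, 9, 6, 3, 7] cursor@4
After 2 (insert_before(90)): list=[90, 4, 34, 2, 9, 6, 3, 7] cursor@4
After 3 (next): list=[90, 4, 34, 2, 9, 6, 3, 7] cursor@34
After 4 (insert_after(47)): list=[90, 4, 34, 47, 2, 9, 6, 3, 7] cursor@34
After 5 (insert_after(26)): list=[90, 4, 34, 26, 47, 2, 9, 6, 3, 7] cursor@34
After 6 (prev): list=[90, 4, 34, 26, 47, 2, 9, 6, 3, 7] cursor@4

Answer: 90 4 34 26 47 2 9 6 3 7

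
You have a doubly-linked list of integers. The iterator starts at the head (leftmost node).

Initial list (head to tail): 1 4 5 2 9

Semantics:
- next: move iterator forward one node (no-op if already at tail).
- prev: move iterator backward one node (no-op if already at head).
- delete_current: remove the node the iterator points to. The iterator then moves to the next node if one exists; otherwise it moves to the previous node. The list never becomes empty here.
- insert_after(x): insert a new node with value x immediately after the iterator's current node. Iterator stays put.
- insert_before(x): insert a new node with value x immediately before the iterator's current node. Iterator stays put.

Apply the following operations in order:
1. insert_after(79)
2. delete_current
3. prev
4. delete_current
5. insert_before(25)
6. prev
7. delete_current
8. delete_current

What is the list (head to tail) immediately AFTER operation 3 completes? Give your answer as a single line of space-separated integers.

After 1 (insert_after(79)): list=[1, 79, 4, 5, 2, 9] cursor@1
After 2 (delete_current): list=[79, 4, 5, 2, 9] cursor@79
After 3 (prev): list=[79, 4, 5, 2, 9] cursor@79

Answer: 79 4 5 2 9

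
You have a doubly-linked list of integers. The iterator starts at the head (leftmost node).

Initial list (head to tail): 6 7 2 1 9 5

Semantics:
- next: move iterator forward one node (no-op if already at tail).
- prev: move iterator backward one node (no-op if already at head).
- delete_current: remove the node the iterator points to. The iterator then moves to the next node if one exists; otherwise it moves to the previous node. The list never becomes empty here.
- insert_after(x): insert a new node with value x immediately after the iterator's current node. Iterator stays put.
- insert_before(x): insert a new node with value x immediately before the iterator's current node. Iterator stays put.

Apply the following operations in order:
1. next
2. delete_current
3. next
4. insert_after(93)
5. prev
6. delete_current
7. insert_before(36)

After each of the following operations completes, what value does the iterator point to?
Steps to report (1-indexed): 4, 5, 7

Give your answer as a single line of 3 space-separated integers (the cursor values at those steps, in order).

After 1 (next): list=[6, 7, 2, 1, 9, 5] cursor@7
After 2 (delete_current): list=[6, 2, 1, 9, 5] cursor@2
After 3 (next): list=[6, 2, 1, 9, 5] cursor@1
After 4 (insert_after(93)): list=[6, 2, 1, 93, 9, 5] cursor@1
After 5 (prev): list=[6, 2, 1, 93, 9, 5] cursor@2
After 6 (delete_current): list=[6, 1, 93, 9, 5] cursor@1
After 7 (insert_before(36)): list=[6, 36, 1, 93, 9, 5] cursor@1

Answer: 1 2 1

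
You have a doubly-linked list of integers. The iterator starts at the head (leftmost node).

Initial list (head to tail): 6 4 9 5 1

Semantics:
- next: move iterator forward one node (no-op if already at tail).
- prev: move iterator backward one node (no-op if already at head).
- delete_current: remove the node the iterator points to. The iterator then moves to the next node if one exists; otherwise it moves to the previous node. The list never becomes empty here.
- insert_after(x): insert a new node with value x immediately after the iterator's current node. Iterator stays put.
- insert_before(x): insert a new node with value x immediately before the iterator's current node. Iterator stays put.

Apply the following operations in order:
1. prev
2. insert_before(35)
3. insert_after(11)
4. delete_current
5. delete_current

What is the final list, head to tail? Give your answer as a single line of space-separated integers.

After 1 (prev): list=[6, 4, 9, 5, 1] cursor@6
After 2 (insert_before(35)): list=[35, 6, 4, 9, 5, 1] cursor@6
After 3 (insert_after(11)): list=[35, 6, 11, 4, 9, 5, 1] cursor@6
After 4 (delete_current): list=[35, 11, 4, 9, 5, 1] cursor@11
After 5 (delete_current): list=[35, 4, 9, 5, 1] cursor@4

Answer: 35 4 9 5 1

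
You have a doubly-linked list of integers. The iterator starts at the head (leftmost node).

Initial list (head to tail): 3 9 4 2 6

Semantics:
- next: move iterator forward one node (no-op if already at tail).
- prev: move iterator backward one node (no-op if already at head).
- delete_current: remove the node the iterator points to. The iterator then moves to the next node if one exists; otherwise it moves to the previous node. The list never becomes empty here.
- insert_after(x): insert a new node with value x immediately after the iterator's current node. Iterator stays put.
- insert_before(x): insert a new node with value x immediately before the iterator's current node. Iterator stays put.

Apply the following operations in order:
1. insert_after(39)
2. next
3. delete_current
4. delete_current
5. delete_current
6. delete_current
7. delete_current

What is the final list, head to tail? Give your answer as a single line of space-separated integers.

After 1 (insert_after(39)): list=[3, 39, 9, 4, 2, 6] cursor@3
After 2 (next): list=[3, 39, 9, 4, 2, 6] cursor@39
After 3 (delete_current): list=[3, 9, 4, 2, 6] cursor@9
After 4 (delete_current): list=[3, 4, 2, 6] cursor@4
After 5 (delete_current): list=[3, 2, 6] cursor@2
After 6 (delete_current): list=[3, 6] cursor@6
After 7 (delete_current): list=[3] cursor@3

Answer: 3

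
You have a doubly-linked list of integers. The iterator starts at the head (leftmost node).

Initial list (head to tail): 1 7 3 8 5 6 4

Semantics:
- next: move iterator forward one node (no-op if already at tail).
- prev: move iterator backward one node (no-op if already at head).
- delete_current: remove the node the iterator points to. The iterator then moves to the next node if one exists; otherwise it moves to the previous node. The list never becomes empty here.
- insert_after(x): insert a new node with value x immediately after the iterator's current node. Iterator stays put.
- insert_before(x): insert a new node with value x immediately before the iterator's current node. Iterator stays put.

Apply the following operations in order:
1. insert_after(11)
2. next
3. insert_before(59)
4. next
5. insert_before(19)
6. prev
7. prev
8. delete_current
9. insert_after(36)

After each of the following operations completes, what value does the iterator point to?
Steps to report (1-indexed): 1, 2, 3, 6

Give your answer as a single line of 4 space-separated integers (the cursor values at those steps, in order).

Answer: 1 11 11 19

Derivation:
After 1 (insert_after(11)): list=[1, 11, 7, 3, 8, 5, 6, 4] cursor@1
After 2 (next): list=[1, 11, 7, 3, 8, 5, 6, 4] cursor@11
After 3 (insert_before(59)): list=[1, 59, 11, 7, 3, 8, 5, 6, 4] cursor@11
After 4 (next): list=[1, 59, 11, 7, 3, 8, 5, 6, 4] cursor@7
After 5 (insert_before(19)): list=[1, 59, 11, 19, 7, 3, 8, 5, 6, 4] cursor@7
After 6 (prev): list=[1, 59, 11, 19, 7, 3, 8, 5, 6, 4] cursor@19
After 7 (prev): list=[1, 59, 11, 19, 7, 3, 8, 5, 6, 4] cursor@11
After 8 (delete_current): list=[1, 59, 19, 7, 3, 8, 5, 6, 4] cursor@19
After 9 (insert_after(36)): list=[1, 59, 19, 36, 7, 3, 8, 5, 6, 4] cursor@19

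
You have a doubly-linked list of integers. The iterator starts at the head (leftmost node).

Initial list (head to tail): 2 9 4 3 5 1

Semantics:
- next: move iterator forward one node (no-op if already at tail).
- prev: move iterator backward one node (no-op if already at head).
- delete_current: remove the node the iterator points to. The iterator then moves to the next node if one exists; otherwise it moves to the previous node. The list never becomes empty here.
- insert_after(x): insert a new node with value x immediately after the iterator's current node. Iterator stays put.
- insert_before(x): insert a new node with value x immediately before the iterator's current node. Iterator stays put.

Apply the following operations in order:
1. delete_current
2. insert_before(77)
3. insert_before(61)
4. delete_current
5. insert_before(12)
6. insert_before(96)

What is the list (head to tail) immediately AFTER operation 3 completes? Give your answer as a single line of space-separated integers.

Answer: 77 61 9 4 3 5 1

Derivation:
After 1 (delete_current): list=[9, 4, 3, 5, 1] cursor@9
After 2 (insert_before(77)): list=[77, 9, 4, 3, 5, 1] cursor@9
After 3 (insert_before(61)): list=[77, 61, 9, 4, 3, 5, 1] cursor@9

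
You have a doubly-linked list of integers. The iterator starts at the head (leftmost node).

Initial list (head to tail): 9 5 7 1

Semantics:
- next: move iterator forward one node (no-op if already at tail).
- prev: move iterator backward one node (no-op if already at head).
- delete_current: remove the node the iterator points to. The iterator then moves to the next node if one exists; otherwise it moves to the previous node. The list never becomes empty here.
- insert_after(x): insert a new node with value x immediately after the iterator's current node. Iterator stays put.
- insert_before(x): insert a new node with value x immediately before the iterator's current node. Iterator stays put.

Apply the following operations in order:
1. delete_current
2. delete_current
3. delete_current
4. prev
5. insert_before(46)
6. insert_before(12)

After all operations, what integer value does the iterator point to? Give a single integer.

Answer: 1

Derivation:
After 1 (delete_current): list=[5, 7, 1] cursor@5
After 2 (delete_current): list=[7, 1] cursor@7
After 3 (delete_current): list=[1] cursor@1
After 4 (prev): list=[1] cursor@1
After 5 (insert_before(46)): list=[46, 1] cursor@1
After 6 (insert_before(12)): list=[46, 12, 1] cursor@1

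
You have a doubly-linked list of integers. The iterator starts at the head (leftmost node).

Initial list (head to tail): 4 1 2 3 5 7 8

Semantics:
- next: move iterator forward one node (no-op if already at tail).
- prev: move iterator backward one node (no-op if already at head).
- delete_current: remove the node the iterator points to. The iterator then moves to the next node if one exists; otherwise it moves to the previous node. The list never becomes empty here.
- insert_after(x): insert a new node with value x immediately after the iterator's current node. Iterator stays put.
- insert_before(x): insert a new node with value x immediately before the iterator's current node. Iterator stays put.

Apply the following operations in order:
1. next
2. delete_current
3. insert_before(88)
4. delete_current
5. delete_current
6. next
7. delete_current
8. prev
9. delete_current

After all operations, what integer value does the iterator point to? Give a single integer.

Answer: 8

Derivation:
After 1 (next): list=[4, 1, 2, 3, 5, 7, 8] cursor@1
After 2 (delete_current): list=[4, 2, 3, 5, 7, 8] cursor@2
After 3 (insert_before(88)): list=[4, 88, 2, 3, 5, 7, 8] cursor@2
After 4 (delete_current): list=[4, 88, 3, 5, 7, 8] cursor@3
After 5 (delete_current): list=[4, 88, 5, 7, 8] cursor@5
After 6 (next): list=[4, 88, 5, 7, 8] cursor@7
After 7 (delete_current): list=[4, 88, 5, 8] cursor@8
After 8 (prev): list=[4, 88, 5, 8] cursor@5
After 9 (delete_current): list=[4, 88, 8] cursor@8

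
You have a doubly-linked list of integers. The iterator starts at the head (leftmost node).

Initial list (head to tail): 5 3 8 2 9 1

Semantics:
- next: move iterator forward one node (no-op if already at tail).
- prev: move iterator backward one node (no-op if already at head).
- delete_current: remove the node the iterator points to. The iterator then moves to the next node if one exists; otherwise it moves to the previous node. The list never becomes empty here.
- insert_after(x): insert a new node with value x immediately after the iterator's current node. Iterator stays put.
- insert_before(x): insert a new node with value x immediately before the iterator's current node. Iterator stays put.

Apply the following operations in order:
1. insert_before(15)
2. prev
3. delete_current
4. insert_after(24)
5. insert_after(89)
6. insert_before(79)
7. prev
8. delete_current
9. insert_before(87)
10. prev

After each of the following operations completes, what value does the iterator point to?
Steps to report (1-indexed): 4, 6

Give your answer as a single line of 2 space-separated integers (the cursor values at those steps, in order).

Answer: 5 5

Derivation:
After 1 (insert_before(15)): list=[15, 5, 3, 8, 2, 9, 1] cursor@5
After 2 (prev): list=[15, 5, 3, 8, 2, 9, 1] cursor@15
After 3 (delete_current): list=[5, 3, 8, 2, 9, 1] cursor@5
After 4 (insert_after(24)): list=[5, 24, 3, 8, 2, 9, 1] cursor@5
After 5 (insert_after(89)): list=[5, 89, 24, 3, 8, 2, 9, 1] cursor@5
After 6 (insert_before(79)): list=[79, 5, 89, 24, 3, 8, 2, 9, 1] cursor@5
After 7 (prev): list=[79, 5, 89, 24, 3, 8, 2, 9, 1] cursor@79
After 8 (delete_current): list=[5, 89, 24, 3, 8, 2, 9, 1] cursor@5
After 9 (insert_before(87)): list=[87, 5, 89, 24, 3, 8, 2, 9, 1] cursor@5
After 10 (prev): list=[87, 5, 89, 24, 3, 8, 2, 9, 1] cursor@87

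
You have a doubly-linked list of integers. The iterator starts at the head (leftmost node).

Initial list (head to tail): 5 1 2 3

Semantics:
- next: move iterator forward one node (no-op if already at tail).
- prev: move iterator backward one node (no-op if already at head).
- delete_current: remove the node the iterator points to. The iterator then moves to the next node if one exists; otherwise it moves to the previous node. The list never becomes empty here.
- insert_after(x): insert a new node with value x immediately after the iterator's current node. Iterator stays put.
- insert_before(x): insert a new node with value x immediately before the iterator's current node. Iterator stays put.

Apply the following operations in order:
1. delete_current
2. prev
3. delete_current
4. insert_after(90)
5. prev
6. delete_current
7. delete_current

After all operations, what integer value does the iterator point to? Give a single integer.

After 1 (delete_current): list=[1, 2, 3] cursor@1
After 2 (prev): list=[1, 2, 3] cursor@1
After 3 (delete_current): list=[2, 3] cursor@2
After 4 (insert_after(90)): list=[2, 90, 3] cursor@2
After 5 (prev): list=[2, 90, 3] cursor@2
After 6 (delete_current): list=[90, 3] cursor@90
After 7 (delete_current): list=[3] cursor@3

Answer: 3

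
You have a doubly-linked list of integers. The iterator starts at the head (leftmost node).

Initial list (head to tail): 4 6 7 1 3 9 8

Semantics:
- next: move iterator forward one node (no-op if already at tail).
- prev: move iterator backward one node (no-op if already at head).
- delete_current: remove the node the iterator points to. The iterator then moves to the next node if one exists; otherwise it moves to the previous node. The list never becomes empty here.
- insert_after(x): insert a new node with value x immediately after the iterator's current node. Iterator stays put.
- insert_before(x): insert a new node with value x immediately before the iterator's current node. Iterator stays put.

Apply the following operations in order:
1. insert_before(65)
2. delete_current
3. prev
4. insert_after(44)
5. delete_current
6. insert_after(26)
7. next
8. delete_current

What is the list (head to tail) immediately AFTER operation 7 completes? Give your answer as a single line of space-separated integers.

After 1 (insert_before(65)): list=[65, 4, 6, 7, 1, 3, 9, 8] cursor@4
After 2 (delete_current): list=[65, 6, 7, 1, 3, 9, 8] cursor@6
After 3 (prev): list=[65, 6, 7, 1, 3, 9, 8] cursor@65
After 4 (insert_after(44)): list=[65, 44, 6, 7, 1, 3, 9, 8] cursor@65
After 5 (delete_current): list=[44, 6, 7, 1, 3, 9, 8] cursor@44
After 6 (insert_after(26)): list=[44, 26, 6, 7, 1, 3, 9, 8] cursor@44
After 7 (next): list=[44, 26, 6, 7, 1, 3, 9, 8] cursor@26

Answer: 44 26 6 7 1 3 9 8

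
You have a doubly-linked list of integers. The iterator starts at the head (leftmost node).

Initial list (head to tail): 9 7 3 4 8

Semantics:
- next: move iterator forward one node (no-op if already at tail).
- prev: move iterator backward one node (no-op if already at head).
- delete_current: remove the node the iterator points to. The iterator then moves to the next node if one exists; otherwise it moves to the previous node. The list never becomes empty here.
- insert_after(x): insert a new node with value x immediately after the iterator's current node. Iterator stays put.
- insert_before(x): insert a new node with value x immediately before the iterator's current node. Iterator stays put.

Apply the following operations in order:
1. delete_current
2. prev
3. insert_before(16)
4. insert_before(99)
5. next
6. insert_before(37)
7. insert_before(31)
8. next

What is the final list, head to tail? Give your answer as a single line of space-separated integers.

Answer: 16 99 7 37 31 3 4 8

Derivation:
After 1 (delete_current): list=[7, 3, 4, 8] cursor@7
After 2 (prev): list=[7, 3, 4, 8] cursor@7
After 3 (insert_before(16)): list=[16, 7, 3, 4, 8] cursor@7
After 4 (insert_before(99)): list=[16, 99, 7, 3, 4, 8] cursor@7
After 5 (next): list=[16, 99, 7, 3, 4, 8] cursor@3
After 6 (insert_before(37)): list=[16, 99, 7, 37, 3, 4, 8] cursor@3
After 7 (insert_before(31)): list=[16, 99, 7, 37, 31, 3, 4, 8] cursor@3
After 8 (next): list=[16, 99, 7, 37, 31, 3, 4, 8] cursor@4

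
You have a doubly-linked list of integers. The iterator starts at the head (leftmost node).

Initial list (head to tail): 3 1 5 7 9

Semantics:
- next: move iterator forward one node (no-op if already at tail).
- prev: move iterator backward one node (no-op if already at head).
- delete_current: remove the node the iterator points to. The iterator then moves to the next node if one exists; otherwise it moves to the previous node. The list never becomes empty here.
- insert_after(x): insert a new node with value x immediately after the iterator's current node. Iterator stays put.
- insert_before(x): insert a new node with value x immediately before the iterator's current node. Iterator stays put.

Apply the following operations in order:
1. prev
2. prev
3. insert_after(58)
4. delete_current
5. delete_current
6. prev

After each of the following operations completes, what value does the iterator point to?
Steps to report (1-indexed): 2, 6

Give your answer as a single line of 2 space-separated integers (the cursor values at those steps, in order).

After 1 (prev): list=[3, 1, 5, 7, 9] cursor@3
After 2 (prev): list=[3, 1, 5, 7, 9] cursor@3
After 3 (insert_after(58)): list=[3, 58, 1, 5, 7, 9] cursor@3
After 4 (delete_current): list=[58, 1, 5, 7, 9] cursor@58
After 5 (delete_current): list=[1, 5, 7, 9] cursor@1
After 6 (prev): list=[1, 5, 7, 9] cursor@1

Answer: 3 1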